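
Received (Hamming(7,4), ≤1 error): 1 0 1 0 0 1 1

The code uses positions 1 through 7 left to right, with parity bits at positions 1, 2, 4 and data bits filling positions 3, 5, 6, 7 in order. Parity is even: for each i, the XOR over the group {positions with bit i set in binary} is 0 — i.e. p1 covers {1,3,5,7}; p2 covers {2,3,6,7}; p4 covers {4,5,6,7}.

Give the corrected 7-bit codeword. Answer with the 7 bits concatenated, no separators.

1000011

s1 (pos 1,3,5,7): 1⊕1⊕0⊕1 = 1
s2 (pos 2,3,6,7): 0⊕1⊕1⊕1 = 1
s4 (pos 4,5,6,7): 0⊕0⊕1⊕1 = 0
Syndrome s4…s1 = 011 → error at position 3.
Flip position 3: 1010011 → 1000011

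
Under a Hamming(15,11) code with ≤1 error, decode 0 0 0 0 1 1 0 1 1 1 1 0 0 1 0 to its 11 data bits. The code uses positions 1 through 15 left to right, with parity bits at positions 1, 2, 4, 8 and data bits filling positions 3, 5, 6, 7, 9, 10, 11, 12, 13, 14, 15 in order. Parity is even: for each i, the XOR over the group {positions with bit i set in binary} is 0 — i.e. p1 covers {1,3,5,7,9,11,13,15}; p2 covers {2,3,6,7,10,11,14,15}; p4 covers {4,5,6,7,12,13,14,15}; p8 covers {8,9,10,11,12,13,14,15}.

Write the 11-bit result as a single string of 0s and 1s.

01101110110

s1 (pos 1,3,5,7,9,11,13,15): 0⊕0⊕1⊕0⊕1⊕1⊕0⊕0 = 1
s2 (pos 2,3,6,7,10,11,14,15): 0⊕0⊕1⊕0⊕1⊕1⊕1⊕0 = 0
s4 (pos 4,5,6,7,12,13,14,15): 0⊕1⊕1⊕0⊕0⊕0⊕1⊕0 = 1
s8 (pos 8,9,10,11,12,13,14,15): 1⊕1⊕1⊕1⊕0⊕0⊕1⊕0 = 1
Syndrome s8…s1 = 1101 → error at position 13.
Flip position 13: 000011011110010 → 000011011110110
Read data bits from positions 3,5,6,7,9,10,11,12,13,14,15: 01101110110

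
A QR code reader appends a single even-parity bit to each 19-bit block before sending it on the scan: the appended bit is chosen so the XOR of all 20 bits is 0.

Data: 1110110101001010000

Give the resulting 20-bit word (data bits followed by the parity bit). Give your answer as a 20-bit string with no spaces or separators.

11101101010010100001

XOR of the 19 data bits: 1⊕1⊕1⊕0⊕1⊕1⊕0⊕1⊕0⊕1⊕0⊕0⊕1⊕0⊕1⊕0⊕0⊕0⊕0 = 1
Parity bit = 1 (so all 20 bits XOR to 0).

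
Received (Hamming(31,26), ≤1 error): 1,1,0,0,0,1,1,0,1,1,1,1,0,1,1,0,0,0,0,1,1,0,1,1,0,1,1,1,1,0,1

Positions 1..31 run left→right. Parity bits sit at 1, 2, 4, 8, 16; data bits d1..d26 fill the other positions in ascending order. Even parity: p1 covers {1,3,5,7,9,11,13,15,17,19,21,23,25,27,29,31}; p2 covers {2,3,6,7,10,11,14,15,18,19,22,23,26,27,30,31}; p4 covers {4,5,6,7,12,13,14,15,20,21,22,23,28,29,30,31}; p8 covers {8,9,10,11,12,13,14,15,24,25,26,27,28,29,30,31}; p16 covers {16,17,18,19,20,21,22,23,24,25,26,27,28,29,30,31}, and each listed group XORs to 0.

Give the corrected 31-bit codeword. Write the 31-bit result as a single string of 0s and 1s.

1100011011110110000111110111101

s1 (pos 1,3,5,7,9,11,13,15,17,19,21,23,25,27,29,31): 1⊕0⊕0⊕1⊕1⊕1⊕0⊕1⊕0⊕0⊕1⊕1⊕0⊕1⊕1⊕1 = 0
s2 (pos 2,3,6,7,10,11,14,15,18,19,22,23,26,27,30,31): 1⊕0⊕1⊕1⊕1⊕1⊕1⊕1⊕0⊕0⊕0⊕1⊕1⊕1⊕0⊕1 = 1
s4 (pos 4,5,6,7,12,13,14,15,20,21,22,23,28,29,30,31): 0⊕0⊕1⊕1⊕1⊕0⊕1⊕1⊕1⊕1⊕0⊕1⊕1⊕1⊕0⊕1 = 1
s8 (pos 8,9,10,11,12,13,14,15,24,25,26,27,28,29,30,31): 0⊕1⊕1⊕1⊕1⊕0⊕1⊕1⊕1⊕0⊕1⊕1⊕1⊕1⊕0⊕1 = 0
s16 (pos 16,17,18,19,20,21,22,23,24,25,26,27,28,29,30,31): 0⊕0⊕0⊕0⊕1⊕1⊕0⊕1⊕1⊕0⊕1⊕1⊕1⊕1⊕0⊕1 = 1
Syndrome s16…s1 = 10110 → error at position 22.
Flip position 22: 1100011011110110000110110111101 → 1100011011110110000111110111101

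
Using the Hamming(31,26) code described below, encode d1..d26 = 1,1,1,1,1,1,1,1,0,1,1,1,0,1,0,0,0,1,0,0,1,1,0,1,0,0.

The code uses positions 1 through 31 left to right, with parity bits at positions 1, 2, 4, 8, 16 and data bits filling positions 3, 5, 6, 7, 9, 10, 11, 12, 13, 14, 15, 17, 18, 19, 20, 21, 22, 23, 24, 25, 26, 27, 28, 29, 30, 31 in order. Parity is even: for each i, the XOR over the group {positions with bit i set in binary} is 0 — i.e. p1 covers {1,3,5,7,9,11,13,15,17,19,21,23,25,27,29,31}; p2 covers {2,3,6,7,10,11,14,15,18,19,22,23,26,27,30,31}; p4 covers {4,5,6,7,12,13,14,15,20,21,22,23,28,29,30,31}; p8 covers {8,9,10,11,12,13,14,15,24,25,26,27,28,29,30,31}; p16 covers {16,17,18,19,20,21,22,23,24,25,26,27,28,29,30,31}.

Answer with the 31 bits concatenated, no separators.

Place data at non-parity positions: p1 p2 1 p4 1 1 1 p8 1 1 1 1 0 1 1 p16 1 0 1 0 0 0 1 0 0 1 1 0 1 0 0
p1 (pos 1,3,5,7,9,11,13,15,17,19,21,23,25,27,29,31): XOR of data positions = 1⊕1⊕1⊕1⊕1⊕0⊕1⊕1⊕1⊕0⊕1⊕0⊕1⊕1⊕0 = 1
p2 (pos 2,3,6,7,10,11,14,15,18,19,22,23,26,27,30,31): XOR of data positions = 1⊕1⊕1⊕1⊕1⊕1⊕1⊕0⊕1⊕0⊕1⊕1⊕1⊕0⊕0 = 1
p4 (pos 4,5,6,7,12,13,14,15,20,21,22,23,28,29,30,31): XOR of data positions = 1⊕1⊕1⊕1⊕0⊕1⊕1⊕0⊕0⊕0⊕1⊕0⊕1⊕0⊕0 = 0
p8 (pos 8,9,10,11,12,13,14,15,24,25,26,27,28,29,30,31): XOR of data positions = 1⊕1⊕1⊕1⊕0⊕1⊕1⊕0⊕0⊕1⊕1⊕0⊕1⊕0⊕0 = 1
p16 (pos 16,17,18,19,20,21,22,23,24,25,26,27,28,29,30,31): XOR of data positions = 1⊕0⊕1⊕0⊕0⊕0⊕1⊕0⊕0⊕1⊕1⊕0⊕1⊕0⊕0 = 0
Codeword: 1110111111110110101000100110100

1110111111110110101000100110100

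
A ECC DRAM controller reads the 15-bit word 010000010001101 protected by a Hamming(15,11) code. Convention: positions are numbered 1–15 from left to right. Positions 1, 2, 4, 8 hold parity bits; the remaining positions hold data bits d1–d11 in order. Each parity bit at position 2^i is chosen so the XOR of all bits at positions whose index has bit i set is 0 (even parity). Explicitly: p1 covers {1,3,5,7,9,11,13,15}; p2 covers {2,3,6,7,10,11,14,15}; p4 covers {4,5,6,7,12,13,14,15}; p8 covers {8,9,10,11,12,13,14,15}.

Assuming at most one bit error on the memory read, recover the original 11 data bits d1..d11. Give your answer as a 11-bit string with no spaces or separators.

00000001101

s1 (pos 1,3,5,7,9,11,13,15): 0⊕0⊕0⊕0⊕0⊕0⊕1⊕1 = 0
s2 (pos 2,3,6,7,10,11,14,15): 1⊕0⊕0⊕0⊕0⊕0⊕0⊕1 = 0
s4 (pos 4,5,6,7,12,13,14,15): 0⊕0⊕0⊕0⊕1⊕1⊕0⊕1 = 1
s8 (pos 8,9,10,11,12,13,14,15): 1⊕0⊕0⊕0⊕1⊕1⊕0⊕1 = 0
Syndrome s8…s1 = 0100 → error at position 4.
Flip position 4: 010000010001101 → 010100010001101
Read data bits from positions 3,5,6,7,9,10,11,12,13,14,15: 00000001101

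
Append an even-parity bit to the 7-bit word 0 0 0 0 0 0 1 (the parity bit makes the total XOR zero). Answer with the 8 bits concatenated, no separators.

00000011

XOR of the 7 data bits: 0⊕0⊕0⊕0⊕0⊕0⊕1 = 1
Parity bit = 1 (so all 8 bits XOR to 0).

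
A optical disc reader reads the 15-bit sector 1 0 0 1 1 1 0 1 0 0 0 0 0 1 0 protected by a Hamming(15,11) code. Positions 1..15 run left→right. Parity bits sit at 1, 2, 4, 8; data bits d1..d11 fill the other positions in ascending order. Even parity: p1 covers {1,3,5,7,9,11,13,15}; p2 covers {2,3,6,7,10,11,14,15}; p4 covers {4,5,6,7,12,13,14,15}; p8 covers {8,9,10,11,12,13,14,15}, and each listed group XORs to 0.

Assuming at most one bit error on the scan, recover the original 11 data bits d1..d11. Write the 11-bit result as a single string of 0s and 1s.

s1 (pos 1,3,5,7,9,11,13,15): 1⊕0⊕1⊕0⊕0⊕0⊕0⊕0 = 0
s2 (pos 2,3,6,7,10,11,14,15): 0⊕0⊕1⊕0⊕0⊕0⊕1⊕0 = 0
s4 (pos 4,5,6,7,12,13,14,15): 1⊕1⊕1⊕0⊕0⊕0⊕1⊕0 = 0
s8 (pos 8,9,10,11,12,13,14,15): 1⊕0⊕0⊕0⊕0⊕0⊕1⊕0 = 0
Syndrome s8…s1 = 0000 → no error.
Read data bits from positions 3,5,6,7,9,10,11,12,13,14,15: 01100000010

01100000010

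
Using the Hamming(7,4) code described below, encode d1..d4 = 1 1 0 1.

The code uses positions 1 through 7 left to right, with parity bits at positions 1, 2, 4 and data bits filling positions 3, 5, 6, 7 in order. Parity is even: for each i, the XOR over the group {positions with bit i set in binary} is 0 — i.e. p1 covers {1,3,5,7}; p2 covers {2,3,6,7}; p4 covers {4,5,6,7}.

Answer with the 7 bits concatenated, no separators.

Place data at non-parity positions: p1 p2 1 p4 1 0 1
p1 (pos 1,3,5,7): XOR of data positions = 1⊕1⊕1 = 1
p2 (pos 2,3,6,7): XOR of data positions = 1⊕0⊕1 = 0
p4 (pos 4,5,6,7): XOR of data positions = 1⊕0⊕1 = 0
Codeword: 1010101

1010101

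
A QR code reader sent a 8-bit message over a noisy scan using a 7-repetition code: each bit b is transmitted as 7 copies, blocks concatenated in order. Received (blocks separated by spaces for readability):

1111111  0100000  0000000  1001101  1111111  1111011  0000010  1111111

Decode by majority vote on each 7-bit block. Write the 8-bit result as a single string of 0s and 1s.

10011101

Block 1 (1111111): 7 ones → 1
Block 2 (0100000): 1 one → 0
Block 3 (0000000): 0 ones → 0
Block 4 (1001101): 4 ones → 1
Block 5 (1111111): 7 ones → 1
Block 6 (1111011): 6 ones → 1
Block 7 (0000010): 1 one → 0
Block 8 (1111111): 7 ones → 1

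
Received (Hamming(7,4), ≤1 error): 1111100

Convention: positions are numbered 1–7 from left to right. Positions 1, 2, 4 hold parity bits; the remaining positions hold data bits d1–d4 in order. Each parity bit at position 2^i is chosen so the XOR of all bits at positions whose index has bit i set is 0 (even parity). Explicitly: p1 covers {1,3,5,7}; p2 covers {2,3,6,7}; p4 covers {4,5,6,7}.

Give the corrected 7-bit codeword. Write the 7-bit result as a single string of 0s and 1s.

0111100

s1 (pos 1,3,5,7): 1⊕1⊕1⊕0 = 1
s2 (pos 2,3,6,7): 1⊕1⊕0⊕0 = 0
s4 (pos 4,5,6,7): 1⊕1⊕0⊕0 = 0
Syndrome s4…s1 = 001 → error at position 1.
Flip position 1: 1111100 → 0111100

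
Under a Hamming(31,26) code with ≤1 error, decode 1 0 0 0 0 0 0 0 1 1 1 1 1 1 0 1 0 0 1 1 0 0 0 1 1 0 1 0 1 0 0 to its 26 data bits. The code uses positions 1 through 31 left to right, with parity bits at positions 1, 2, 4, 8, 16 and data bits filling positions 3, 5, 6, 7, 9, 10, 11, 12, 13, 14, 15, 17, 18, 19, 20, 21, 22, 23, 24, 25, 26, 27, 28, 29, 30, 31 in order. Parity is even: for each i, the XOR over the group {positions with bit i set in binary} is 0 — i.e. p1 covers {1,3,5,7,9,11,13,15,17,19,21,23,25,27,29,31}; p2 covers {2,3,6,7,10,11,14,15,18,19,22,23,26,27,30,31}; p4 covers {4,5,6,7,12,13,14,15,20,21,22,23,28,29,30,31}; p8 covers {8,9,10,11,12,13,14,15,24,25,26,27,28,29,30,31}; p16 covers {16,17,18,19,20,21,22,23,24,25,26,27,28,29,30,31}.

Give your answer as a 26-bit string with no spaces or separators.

00001111110001101011010100

s1 (pos 1,3,5,7,9,11,13,15,17,19,21,23,25,27,29,31): 1⊕0⊕0⊕0⊕1⊕1⊕1⊕0⊕0⊕1⊕0⊕0⊕1⊕1⊕1⊕0 = 0
s2 (pos 2,3,6,7,10,11,14,15,18,19,22,23,26,27,30,31): 0⊕0⊕0⊕0⊕1⊕1⊕1⊕0⊕0⊕1⊕0⊕0⊕0⊕1⊕0⊕0 = 1
s4 (pos 4,5,6,7,12,13,14,15,20,21,22,23,28,29,30,31): 0⊕0⊕0⊕0⊕1⊕1⊕1⊕0⊕1⊕0⊕0⊕0⊕0⊕1⊕0⊕0 = 1
s8 (pos 8,9,10,11,12,13,14,15,24,25,26,27,28,29,30,31): 0⊕1⊕1⊕1⊕1⊕1⊕1⊕0⊕1⊕1⊕0⊕1⊕0⊕1⊕0⊕0 = 0
s16 (pos 16,17,18,19,20,21,22,23,24,25,26,27,28,29,30,31): 1⊕0⊕0⊕1⊕1⊕0⊕0⊕0⊕1⊕1⊕0⊕1⊕0⊕1⊕0⊕0 = 1
Syndrome s16…s1 = 10110 → error at position 22.
Flip position 22: 1000000011111101001100011010100 → 1000000011111101001101011010100
Read data bits from positions 3,5,6,7,9,10,11,12,13,14,15,17,18,19,20,21,22,23,24,25,26,27,28,29,30,31: 00001111110001101011010100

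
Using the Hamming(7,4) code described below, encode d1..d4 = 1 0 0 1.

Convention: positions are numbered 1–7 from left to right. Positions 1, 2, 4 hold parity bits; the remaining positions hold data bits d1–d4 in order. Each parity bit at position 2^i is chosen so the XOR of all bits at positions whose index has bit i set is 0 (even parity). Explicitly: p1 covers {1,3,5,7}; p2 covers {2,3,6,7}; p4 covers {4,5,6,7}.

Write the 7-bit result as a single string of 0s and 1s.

Place data at non-parity positions: p1 p2 1 p4 0 0 1
p1 (pos 1,3,5,7): XOR of data positions = 1⊕0⊕1 = 0
p2 (pos 2,3,6,7): XOR of data positions = 1⊕0⊕1 = 0
p4 (pos 4,5,6,7): XOR of data positions = 0⊕0⊕1 = 1
Codeword: 0011001

0011001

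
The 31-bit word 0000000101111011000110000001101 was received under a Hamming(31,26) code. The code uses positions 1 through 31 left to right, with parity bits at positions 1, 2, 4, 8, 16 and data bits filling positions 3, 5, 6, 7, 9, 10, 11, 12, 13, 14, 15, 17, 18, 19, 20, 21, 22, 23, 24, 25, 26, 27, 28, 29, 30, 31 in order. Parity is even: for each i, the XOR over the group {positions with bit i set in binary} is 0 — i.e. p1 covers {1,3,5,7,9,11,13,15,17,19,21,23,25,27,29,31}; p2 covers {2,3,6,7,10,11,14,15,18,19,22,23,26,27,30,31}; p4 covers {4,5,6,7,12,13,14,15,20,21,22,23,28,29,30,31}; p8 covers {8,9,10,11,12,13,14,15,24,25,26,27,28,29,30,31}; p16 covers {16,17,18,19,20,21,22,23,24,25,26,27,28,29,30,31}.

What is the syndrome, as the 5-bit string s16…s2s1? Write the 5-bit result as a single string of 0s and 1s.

01000

s1 (pos 1,3,5,7,9,11,13,15,17,19,21,23,25,27,29,31): 0⊕0⊕0⊕0⊕0⊕1⊕1⊕1⊕0⊕0⊕1⊕0⊕0⊕0⊕1⊕1 = 0
s2 (pos 2,3,6,7,10,11,14,15,18,19,22,23,26,27,30,31): 0⊕0⊕0⊕0⊕1⊕1⊕0⊕1⊕0⊕0⊕0⊕0⊕0⊕0⊕0⊕1 = 0
s4 (pos 4,5,6,7,12,13,14,15,20,21,22,23,28,29,30,31): 0⊕0⊕0⊕0⊕1⊕1⊕0⊕1⊕1⊕1⊕0⊕0⊕1⊕1⊕0⊕1 = 0
s8 (pos 8,9,10,11,12,13,14,15,24,25,26,27,28,29,30,31): 1⊕0⊕1⊕1⊕1⊕1⊕0⊕1⊕0⊕0⊕0⊕0⊕1⊕1⊕0⊕1 = 1
s16 (pos 16,17,18,19,20,21,22,23,24,25,26,27,28,29,30,31): 1⊕0⊕0⊕0⊕1⊕1⊕0⊕0⊕0⊕0⊕0⊕0⊕1⊕1⊕0⊕1 = 0
Syndrome s16…s1 = 01000 → error at position 8.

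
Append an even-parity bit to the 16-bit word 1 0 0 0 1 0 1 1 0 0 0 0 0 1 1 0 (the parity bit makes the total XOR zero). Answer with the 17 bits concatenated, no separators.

10001011000001100

XOR of the 16 data bits: 1⊕0⊕0⊕0⊕1⊕0⊕1⊕1⊕0⊕0⊕0⊕0⊕0⊕1⊕1⊕0 = 0
Parity bit = 0 (so all 17 bits XOR to 0).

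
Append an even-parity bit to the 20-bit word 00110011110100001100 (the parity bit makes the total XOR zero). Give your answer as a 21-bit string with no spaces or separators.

001100111101000011001

XOR of the 20 data bits: 0⊕0⊕1⊕1⊕0⊕0⊕1⊕1⊕1⊕1⊕0⊕1⊕0⊕0⊕0⊕0⊕1⊕1⊕0⊕0 = 1
Parity bit = 1 (so all 21 bits XOR to 0).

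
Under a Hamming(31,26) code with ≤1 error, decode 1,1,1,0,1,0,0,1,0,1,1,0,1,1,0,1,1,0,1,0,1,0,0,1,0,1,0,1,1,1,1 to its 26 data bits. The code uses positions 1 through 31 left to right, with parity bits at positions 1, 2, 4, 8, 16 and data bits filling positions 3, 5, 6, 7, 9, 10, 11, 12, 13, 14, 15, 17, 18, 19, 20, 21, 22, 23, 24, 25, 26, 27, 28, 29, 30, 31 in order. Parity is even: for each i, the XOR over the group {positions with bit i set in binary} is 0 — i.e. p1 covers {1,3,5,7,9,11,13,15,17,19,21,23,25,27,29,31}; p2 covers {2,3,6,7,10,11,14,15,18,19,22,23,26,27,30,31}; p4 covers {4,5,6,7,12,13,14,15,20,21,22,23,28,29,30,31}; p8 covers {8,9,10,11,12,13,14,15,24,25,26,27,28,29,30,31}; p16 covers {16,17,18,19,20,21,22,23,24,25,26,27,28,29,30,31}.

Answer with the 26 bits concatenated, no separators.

11000010110101010010101111

s1 (pos 1,3,5,7,9,11,13,15,17,19,21,23,25,27,29,31): 1⊕1⊕1⊕0⊕0⊕1⊕1⊕0⊕1⊕1⊕1⊕0⊕0⊕0⊕1⊕1 = 0
s2 (pos 2,3,6,7,10,11,14,15,18,19,22,23,26,27,30,31): 1⊕1⊕0⊕0⊕1⊕1⊕1⊕0⊕0⊕1⊕0⊕0⊕1⊕0⊕1⊕1 = 1
s4 (pos 4,5,6,7,12,13,14,15,20,21,22,23,28,29,30,31): 0⊕1⊕0⊕0⊕0⊕1⊕1⊕0⊕0⊕1⊕0⊕0⊕1⊕1⊕1⊕1 = 0
s8 (pos 8,9,10,11,12,13,14,15,24,25,26,27,28,29,30,31): 1⊕0⊕1⊕1⊕0⊕1⊕1⊕0⊕1⊕0⊕1⊕0⊕1⊕1⊕1⊕1 = 1
s16 (pos 16,17,18,19,20,21,22,23,24,25,26,27,28,29,30,31): 1⊕1⊕0⊕1⊕0⊕1⊕0⊕0⊕1⊕0⊕1⊕0⊕1⊕1⊕1⊕1 = 0
Syndrome s16…s1 = 01010 → error at position 10.
Flip position 10: 1110100101101101101010010101111 → 1110100100101101101010010101111
Read data bits from positions 3,5,6,7,9,10,11,12,13,14,15,17,18,19,20,21,22,23,24,25,26,27,28,29,30,31: 11000010110101010010101111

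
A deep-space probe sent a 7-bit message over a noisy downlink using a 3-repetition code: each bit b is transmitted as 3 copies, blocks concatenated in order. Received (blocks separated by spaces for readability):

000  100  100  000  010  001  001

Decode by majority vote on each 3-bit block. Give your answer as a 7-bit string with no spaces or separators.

0000000

Block 1 (000): 0 ones → 0
Block 2 (100): 1 one → 0
Block 3 (100): 1 one → 0
Block 4 (000): 0 ones → 0
Block 5 (010): 1 one → 0
Block 6 (001): 1 one → 0
Block 7 (001): 1 one → 0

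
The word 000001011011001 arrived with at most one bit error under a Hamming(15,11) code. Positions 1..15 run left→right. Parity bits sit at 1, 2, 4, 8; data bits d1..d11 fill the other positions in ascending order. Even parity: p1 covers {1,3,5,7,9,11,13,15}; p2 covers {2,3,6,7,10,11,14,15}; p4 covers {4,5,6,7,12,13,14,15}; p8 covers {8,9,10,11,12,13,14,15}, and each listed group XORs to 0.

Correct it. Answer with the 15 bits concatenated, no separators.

000001011011000

s1 (pos 1,3,5,7,9,11,13,15): 0⊕0⊕0⊕0⊕1⊕1⊕0⊕1 = 1
s2 (pos 2,3,6,7,10,11,14,15): 0⊕0⊕1⊕0⊕0⊕1⊕0⊕1 = 1
s4 (pos 4,5,6,7,12,13,14,15): 0⊕0⊕1⊕0⊕1⊕0⊕0⊕1 = 1
s8 (pos 8,9,10,11,12,13,14,15): 1⊕1⊕0⊕1⊕1⊕0⊕0⊕1 = 1
Syndrome s8…s1 = 1111 → error at position 15.
Flip position 15: 000001011011001 → 000001011011000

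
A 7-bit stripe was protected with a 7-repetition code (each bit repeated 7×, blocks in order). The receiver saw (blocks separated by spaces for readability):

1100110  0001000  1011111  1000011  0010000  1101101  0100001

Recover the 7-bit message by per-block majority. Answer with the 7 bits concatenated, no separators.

1010010

Block 1 (1100110): 4 ones → 1
Block 2 (0001000): 1 one → 0
Block 3 (1011111): 6 ones → 1
Block 4 (1000011): 3 ones → 0
Block 5 (0010000): 1 one → 0
Block 6 (1101101): 5 ones → 1
Block 7 (0100001): 2 ones → 0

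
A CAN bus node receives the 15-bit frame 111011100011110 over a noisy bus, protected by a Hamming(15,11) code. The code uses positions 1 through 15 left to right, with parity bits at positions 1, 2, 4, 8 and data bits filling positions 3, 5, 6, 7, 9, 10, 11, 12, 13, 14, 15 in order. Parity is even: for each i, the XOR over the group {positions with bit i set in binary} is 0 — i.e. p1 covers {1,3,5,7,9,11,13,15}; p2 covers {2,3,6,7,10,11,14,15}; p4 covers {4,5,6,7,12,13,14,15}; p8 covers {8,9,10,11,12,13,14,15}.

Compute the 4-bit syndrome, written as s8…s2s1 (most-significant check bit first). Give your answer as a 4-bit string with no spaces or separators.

s1 (pos 1,3,5,7,9,11,13,15): 1⊕1⊕1⊕1⊕0⊕1⊕1⊕0 = 0
s2 (pos 2,3,6,7,10,11,14,15): 1⊕1⊕1⊕1⊕0⊕1⊕1⊕0 = 0
s4 (pos 4,5,6,7,12,13,14,15): 0⊕1⊕1⊕1⊕1⊕1⊕1⊕0 = 0
s8 (pos 8,9,10,11,12,13,14,15): 0⊕0⊕0⊕1⊕1⊕1⊕1⊕0 = 0
Syndrome s8…s1 = 0000 → no error.

0000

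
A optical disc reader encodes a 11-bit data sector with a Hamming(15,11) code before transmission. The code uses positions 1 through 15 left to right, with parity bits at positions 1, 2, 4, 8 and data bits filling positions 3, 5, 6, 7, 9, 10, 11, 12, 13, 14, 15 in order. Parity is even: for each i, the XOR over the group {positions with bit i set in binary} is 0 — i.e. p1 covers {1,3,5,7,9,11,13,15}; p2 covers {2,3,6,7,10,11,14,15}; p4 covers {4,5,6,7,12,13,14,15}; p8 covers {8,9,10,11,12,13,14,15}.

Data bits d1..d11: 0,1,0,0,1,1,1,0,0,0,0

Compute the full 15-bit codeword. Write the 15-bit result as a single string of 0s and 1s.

Place data at non-parity positions: p1 p2 0 p4 1 0 0 p8 1 1 1 0 0 0 0
p1 (pos 1,3,5,7,9,11,13,15): XOR of data positions = 0⊕1⊕0⊕1⊕1⊕0⊕0 = 1
p2 (pos 2,3,6,7,10,11,14,15): XOR of data positions = 0⊕0⊕0⊕1⊕1⊕0⊕0 = 0
p4 (pos 4,5,6,7,12,13,14,15): XOR of data positions = 1⊕0⊕0⊕0⊕0⊕0⊕0 = 1
p8 (pos 8,9,10,11,12,13,14,15): XOR of data positions = 1⊕1⊕1⊕0⊕0⊕0⊕0 = 1
Codeword: 100110011110000

100110011110000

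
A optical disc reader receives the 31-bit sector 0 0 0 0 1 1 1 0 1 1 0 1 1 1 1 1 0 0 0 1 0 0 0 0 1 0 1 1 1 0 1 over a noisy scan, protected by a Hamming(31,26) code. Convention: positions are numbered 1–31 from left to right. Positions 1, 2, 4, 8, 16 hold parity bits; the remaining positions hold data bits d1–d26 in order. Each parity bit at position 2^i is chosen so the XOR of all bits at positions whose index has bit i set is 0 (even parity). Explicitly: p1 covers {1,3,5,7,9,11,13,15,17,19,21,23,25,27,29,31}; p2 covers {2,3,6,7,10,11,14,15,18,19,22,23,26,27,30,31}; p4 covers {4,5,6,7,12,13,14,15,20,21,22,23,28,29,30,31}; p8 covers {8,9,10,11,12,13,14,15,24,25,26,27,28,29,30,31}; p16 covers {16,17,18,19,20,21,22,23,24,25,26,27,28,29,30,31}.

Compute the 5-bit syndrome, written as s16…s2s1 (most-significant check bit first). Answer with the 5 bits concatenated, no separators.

s1 (pos 1,3,5,7,9,11,13,15,17,19,21,23,25,27,29,31): 0⊕0⊕1⊕1⊕1⊕0⊕1⊕1⊕0⊕0⊕0⊕0⊕1⊕1⊕1⊕1 = 1
s2 (pos 2,3,6,7,10,11,14,15,18,19,22,23,26,27,30,31): 0⊕0⊕1⊕1⊕1⊕0⊕1⊕1⊕0⊕0⊕0⊕0⊕0⊕1⊕0⊕1 = 1
s4 (pos 4,5,6,7,12,13,14,15,20,21,22,23,28,29,30,31): 0⊕1⊕1⊕1⊕1⊕1⊕1⊕1⊕1⊕0⊕0⊕0⊕1⊕1⊕0⊕1 = 1
s8 (pos 8,9,10,11,12,13,14,15,24,25,26,27,28,29,30,31): 0⊕1⊕1⊕0⊕1⊕1⊕1⊕1⊕0⊕1⊕0⊕1⊕1⊕1⊕0⊕1 = 1
s16 (pos 16,17,18,19,20,21,22,23,24,25,26,27,28,29,30,31): 1⊕0⊕0⊕0⊕1⊕0⊕0⊕0⊕0⊕1⊕0⊕1⊕1⊕1⊕0⊕1 = 1
Syndrome s16…s1 = 11111 → error at position 31.

11111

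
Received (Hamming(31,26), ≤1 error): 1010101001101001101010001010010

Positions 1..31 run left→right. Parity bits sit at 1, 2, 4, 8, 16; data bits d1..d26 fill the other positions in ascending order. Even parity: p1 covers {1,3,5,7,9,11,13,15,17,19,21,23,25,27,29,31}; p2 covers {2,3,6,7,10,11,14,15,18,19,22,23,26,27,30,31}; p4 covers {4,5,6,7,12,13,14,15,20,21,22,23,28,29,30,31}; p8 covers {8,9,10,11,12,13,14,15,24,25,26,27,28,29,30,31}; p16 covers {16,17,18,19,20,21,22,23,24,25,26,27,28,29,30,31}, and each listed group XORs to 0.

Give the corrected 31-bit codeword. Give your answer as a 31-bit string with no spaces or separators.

s1 (pos 1,3,5,7,9,11,13,15,17,19,21,23,25,27,29,31): 1⊕1⊕1⊕1⊕0⊕1⊕1⊕0⊕1⊕1⊕1⊕0⊕1⊕1⊕0⊕0 = 1
s2 (pos 2,3,6,7,10,11,14,15,18,19,22,23,26,27,30,31): 0⊕1⊕0⊕1⊕1⊕1⊕0⊕0⊕0⊕1⊕0⊕0⊕0⊕1⊕1⊕0 = 1
s4 (pos 4,5,6,7,12,13,14,15,20,21,22,23,28,29,30,31): 0⊕1⊕0⊕1⊕0⊕1⊕0⊕0⊕0⊕1⊕0⊕0⊕0⊕0⊕1⊕0 = 1
s8 (pos 8,9,10,11,12,13,14,15,24,25,26,27,28,29,30,31): 0⊕0⊕1⊕1⊕0⊕1⊕0⊕0⊕0⊕1⊕0⊕1⊕0⊕0⊕1⊕0 = 0
s16 (pos 16,17,18,19,20,21,22,23,24,25,26,27,28,29,30,31): 1⊕1⊕0⊕1⊕0⊕1⊕0⊕0⊕0⊕1⊕0⊕1⊕0⊕0⊕1⊕0 = 1
Syndrome s16…s1 = 10111 → error at position 23.
Flip position 23: 1010101001101001101010001010010 → 1010101001101001101010101010010

1010101001101001101010101010010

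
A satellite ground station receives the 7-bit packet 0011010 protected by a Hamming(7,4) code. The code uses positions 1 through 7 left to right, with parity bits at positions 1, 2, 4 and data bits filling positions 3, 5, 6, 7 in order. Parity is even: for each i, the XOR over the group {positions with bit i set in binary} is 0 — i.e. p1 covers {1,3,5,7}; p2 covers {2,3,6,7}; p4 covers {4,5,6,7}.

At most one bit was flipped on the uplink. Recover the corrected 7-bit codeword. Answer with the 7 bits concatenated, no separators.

1011010

s1 (pos 1,3,5,7): 0⊕1⊕0⊕0 = 1
s2 (pos 2,3,6,7): 0⊕1⊕1⊕0 = 0
s4 (pos 4,5,6,7): 1⊕0⊕1⊕0 = 0
Syndrome s4…s1 = 001 → error at position 1.
Flip position 1: 0011010 → 1011010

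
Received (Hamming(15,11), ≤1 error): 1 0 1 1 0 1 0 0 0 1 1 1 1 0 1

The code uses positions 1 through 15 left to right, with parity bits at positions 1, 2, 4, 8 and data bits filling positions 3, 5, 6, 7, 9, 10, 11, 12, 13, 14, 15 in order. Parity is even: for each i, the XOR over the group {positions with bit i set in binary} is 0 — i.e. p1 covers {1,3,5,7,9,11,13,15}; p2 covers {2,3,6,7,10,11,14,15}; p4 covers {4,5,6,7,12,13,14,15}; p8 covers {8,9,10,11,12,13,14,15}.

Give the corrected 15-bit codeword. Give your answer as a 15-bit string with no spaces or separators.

s1 (pos 1,3,5,7,9,11,13,15): 1⊕1⊕0⊕0⊕0⊕1⊕1⊕1 = 1
s2 (pos 2,3,6,7,10,11,14,15): 0⊕1⊕1⊕0⊕1⊕1⊕0⊕1 = 1
s4 (pos 4,5,6,7,12,13,14,15): 1⊕0⊕1⊕0⊕1⊕1⊕0⊕1 = 1
s8 (pos 8,9,10,11,12,13,14,15): 0⊕0⊕1⊕1⊕1⊕1⊕0⊕1 = 1
Syndrome s8…s1 = 1111 → error at position 15.
Flip position 15: 101101000111101 → 101101000111100

101101000111100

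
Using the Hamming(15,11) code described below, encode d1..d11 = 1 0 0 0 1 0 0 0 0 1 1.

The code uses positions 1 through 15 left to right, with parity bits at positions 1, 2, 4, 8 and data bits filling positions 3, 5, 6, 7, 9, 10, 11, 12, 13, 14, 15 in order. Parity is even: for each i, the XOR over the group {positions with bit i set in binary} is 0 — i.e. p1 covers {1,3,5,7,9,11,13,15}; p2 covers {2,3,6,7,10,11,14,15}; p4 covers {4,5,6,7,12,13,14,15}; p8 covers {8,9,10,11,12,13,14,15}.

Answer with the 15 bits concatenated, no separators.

Place data at non-parity positions: p1 p2 1 p4 0 0 0 p8 1 0 0 0 0 1 1
p1 (pos 1,3,5,7,9,11,13,15): XOR of data positions = 1⊕0⊕0⊕1⊕0⊕0⊕1 = 1
p2 (pos 2,3,6,7,10,11,14,15): XOR of data positions = 1⊕0⊕0⊕0⊕0⊕1⊕1 = 1
p4 (pos 4,5,6,7,12,13,14,15): XOR of data positions = 0⊕0⊕0⊕0⊕0⊕1⊕1 = 0
p8 (pos 8,9,10,11,12,13,14,15): XOR of data positions = 1⊕0⊕0⊕0⊕0⊕1⊕1 = 1
Codeword: 111000011000011

111000011000011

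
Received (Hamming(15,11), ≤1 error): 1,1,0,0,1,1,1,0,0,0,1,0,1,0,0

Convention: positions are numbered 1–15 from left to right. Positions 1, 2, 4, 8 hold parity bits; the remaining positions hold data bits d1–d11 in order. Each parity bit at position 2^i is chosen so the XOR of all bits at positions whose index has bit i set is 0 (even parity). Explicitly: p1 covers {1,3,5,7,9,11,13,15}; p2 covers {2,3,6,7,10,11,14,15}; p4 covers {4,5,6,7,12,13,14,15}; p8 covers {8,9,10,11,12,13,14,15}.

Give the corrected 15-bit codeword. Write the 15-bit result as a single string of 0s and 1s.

s1 (pos 1,3,5,7,9,11,13,15): 1⊕0⊕1⊕1⊕0⊕1⊕1⊕0 = 1
s2 (pos 2,3,6,7,10,11,14,15): 1⊕0⊕1⊕1⊕0⊕1⊕0⊕0 = 0
s4 (pos 4,5,6,7,12,13,14,15): 0⊕1⊕1⊕1⊕0⊕1⊕0⊕0 = 0
s8 (pos 8,9,10,11,12,13,14,15): 0⊕0⊕0⊕1⊕0⊕1⊕0⊕0 = 0
Syndrome s8…s1 = 0001 → error at position 1.
Flip position 1: 110011100010100 → 010011100010100

010011100010100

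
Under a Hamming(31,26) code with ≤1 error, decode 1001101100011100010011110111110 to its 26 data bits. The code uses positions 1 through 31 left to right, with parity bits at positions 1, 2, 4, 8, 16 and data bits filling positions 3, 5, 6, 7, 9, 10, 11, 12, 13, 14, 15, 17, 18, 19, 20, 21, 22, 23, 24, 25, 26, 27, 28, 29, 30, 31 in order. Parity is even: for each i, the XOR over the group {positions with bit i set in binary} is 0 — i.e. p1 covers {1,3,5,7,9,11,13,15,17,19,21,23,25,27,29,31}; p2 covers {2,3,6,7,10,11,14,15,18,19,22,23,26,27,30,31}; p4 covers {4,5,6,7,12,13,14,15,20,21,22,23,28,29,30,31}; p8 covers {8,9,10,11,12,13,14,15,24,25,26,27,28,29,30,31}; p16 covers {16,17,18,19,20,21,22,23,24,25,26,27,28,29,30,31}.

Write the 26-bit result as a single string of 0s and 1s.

s1 (pos 1,3,5,7,9,11,13,15,17,19,21,23,25,27,29,31): 1⊕0⊕1⊕1⊕0⊕0⊕1⊕0⊕0⊕0⊕1⊕1⊕0⊕1⊕1⊕0 = 0
s2 (pos 2,3,6,7,10,11,14,15,18,19,22,23,26,27,30,31): 0⊕0⊕0⊕1⊕0⊕0⊕1⊕0⊕1⊕0⊕1⊕1⊕1⊕1⊕1⊕0 = 0
s4 (pos 4,5,6,7,12,13,14,15,20,21,22,23,28,29,30,31): 1⊕1⊕0⊕1⊕1⊕1⊕1⊕0⊕0⊕1⊕1⊕1⊕1⊕1⊕1⊕0 = 0
s8 (pos 8,9,10,11,12,13,14,15,24,25,26,27,28,29,30,31): 1⊕0⊕0⊕0⊕1⊕1⊕1⊕0⊕1⊕0⊕1⊕1⊕1⊕1⊕1⊕0 = 0
s16 (pos 16,17,18,19,20,21,22,23,24,25,26,27,28,29,30,31): 0⊕0⊕1⊕0⊕0⊕1⊕1⊕1⊕1⊕0⊕1⊕1⊕1⊕1⊕1⊕0 = 0
Syndrome s16…s1 = 00000 → no error.
Read data bits from positions 3,5,6,7,9,10,11,12,13,14,15,17,18,19,20,21,22,23,24,25,26,27,28,29,30,31: 01010001110010011110111110

01010001110010011110111110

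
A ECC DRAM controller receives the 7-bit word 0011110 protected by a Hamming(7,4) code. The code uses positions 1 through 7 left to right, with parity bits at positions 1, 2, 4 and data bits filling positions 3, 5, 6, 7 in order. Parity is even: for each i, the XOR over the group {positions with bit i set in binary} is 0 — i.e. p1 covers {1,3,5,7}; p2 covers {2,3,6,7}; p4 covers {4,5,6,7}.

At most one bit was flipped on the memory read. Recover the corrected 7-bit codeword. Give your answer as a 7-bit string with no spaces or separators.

0010110

s1 (pos 1,3,5,7): 0⊕1⊕1⊕0 = 0
s2 (pos 2,3,6,7): 0⊕1⊕1⊕0 = 0
s4 (pos 4,5,6,7): 1⊕1⊕1⊕0 = 1
Syndrome s4…s1 = 100 → error at position 4.
Flip position 4: 0011110 → 0010110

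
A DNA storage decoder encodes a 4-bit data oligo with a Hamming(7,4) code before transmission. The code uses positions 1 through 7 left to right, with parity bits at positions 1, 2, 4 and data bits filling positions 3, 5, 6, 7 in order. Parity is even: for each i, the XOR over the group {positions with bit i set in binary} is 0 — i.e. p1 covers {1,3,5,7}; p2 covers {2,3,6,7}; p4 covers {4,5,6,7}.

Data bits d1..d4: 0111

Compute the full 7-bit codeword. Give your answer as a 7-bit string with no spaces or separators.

Place data at non-parity positions: p1 p2 0 p4 1 1 1
p1 (pos 1,3,5,7): XOR of data positions = 0⊕1⊕1 = 0
p2 (pos 2,3,6,7): XOR of data positions = 0⊕1⊕1 = 0
p4 (pos 4,5,6,7): XOR of data positions = 1⊕1⊕1 = 1
Codeword: 0001111

0001111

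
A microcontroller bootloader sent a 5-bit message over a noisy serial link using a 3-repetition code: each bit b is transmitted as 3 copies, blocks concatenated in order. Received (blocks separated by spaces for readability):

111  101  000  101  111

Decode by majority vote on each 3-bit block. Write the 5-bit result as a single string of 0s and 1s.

11011

Block 1 (111): 3 ones → 1
Block 2 (101): 2 ones → 1
Block 3 (000): 0 ones → 0
Block 4 (101): 2 ones → 1
Block 5 (111): 3 ones → 1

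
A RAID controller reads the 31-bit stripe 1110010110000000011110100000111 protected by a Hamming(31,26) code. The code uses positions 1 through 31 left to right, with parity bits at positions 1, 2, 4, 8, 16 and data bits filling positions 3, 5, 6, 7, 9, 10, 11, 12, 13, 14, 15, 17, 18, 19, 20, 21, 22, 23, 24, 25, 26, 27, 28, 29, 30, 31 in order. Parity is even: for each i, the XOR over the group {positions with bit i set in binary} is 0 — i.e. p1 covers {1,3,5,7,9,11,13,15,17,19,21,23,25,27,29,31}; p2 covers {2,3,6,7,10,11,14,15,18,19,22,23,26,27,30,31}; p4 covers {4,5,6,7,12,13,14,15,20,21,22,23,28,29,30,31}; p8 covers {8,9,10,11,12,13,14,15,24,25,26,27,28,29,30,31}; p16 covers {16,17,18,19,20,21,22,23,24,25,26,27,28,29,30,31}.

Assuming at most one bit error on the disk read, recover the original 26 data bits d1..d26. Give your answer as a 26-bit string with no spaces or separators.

10101001000011110100000111

s1 (pos 1,3,5,7,9,11,13,15,17,19,21,23,25,27,29,31): 1⊕1⊕0⊕0⊕1⊕0⊕0⊕0⊕0⊕1⊕1⊕1⊕0⊕0⊕1⊕1 = 0
s2 (pos 2,3,6,7,10,11,14,15,18,19,22,23,26,27,30,31): 1⊕1⊕1⊕0⊕0⊕0⊕0⊕0⊕1⊕1⊕0⊕1⊕0⊕0⊕1⊕1 = 0
s4 (pos 4,5,6,7,12,13,14,15,20,21,22,23,28,29,30,31): 0⊕0⊕1⊕0⊕0⊕0⊕0⊕0⊕1⊕1⊕0⊕1⊕0⊕1⊕1⊕1 = 1
s8 (pos 8,9,10,11,12,13,14,15,24,25,26,27,28,29,30,31): 1⊕1⊕0⊕0⊕0⊕0⊕0⊕0⊕0⊕0⊕0⊕0⊕0⊕1⊕1⊕1 = 1
s16 (pos 16,17,18,19,20,21,22,23,24,25,26,27,28,29,30,31): 0⊕0⊕1⊕1⊕1⊕1⊕0⊕1⊕0⊕0⊕0⊕0⊕0⊕1⊕1⊕1 = 0
Syndrome s16…s1 = 01100 → error at position 12.
Flip position 12: 1110010110000000011110100000111 → 1110010110010000011110100000111
Read data bits from positions 3,5,6,7,9,10,11,12,13,14,15,17,18,19,20,21,22,23,24,25,26,27,28,29,30,31: 10101001000011110100000111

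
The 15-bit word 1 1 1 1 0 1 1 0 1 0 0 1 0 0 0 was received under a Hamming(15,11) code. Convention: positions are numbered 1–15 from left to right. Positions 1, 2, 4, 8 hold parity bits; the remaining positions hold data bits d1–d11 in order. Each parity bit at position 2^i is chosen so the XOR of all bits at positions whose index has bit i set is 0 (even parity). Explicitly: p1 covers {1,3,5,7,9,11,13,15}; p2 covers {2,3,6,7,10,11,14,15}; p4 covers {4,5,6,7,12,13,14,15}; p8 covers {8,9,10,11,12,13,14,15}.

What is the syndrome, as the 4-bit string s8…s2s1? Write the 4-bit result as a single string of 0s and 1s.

0000

s1 (pos 1,3,5,7,9,11,13,15): 1⊕1⊕0⊕1⊕1⊕0⊕0⊕0 = 0
s2 (pos 2,3,6,7,10,11,14,15): 1⊕1⊕1⊕1⊕0⊕0⊕0⊕0 = 0
s4 (pos 4,5,6,7,12,13,14,15): 1⊕0⊕1⊕1⊕1⊕0⊕0⊕0 = 0
s8 (pos 8,9,10,11,12,13,14,15): 0⊕1⊕0⊕0⊕1⊕0⊕0⊕0 = 0
Syndrome s8…s1 = 0000 → no error.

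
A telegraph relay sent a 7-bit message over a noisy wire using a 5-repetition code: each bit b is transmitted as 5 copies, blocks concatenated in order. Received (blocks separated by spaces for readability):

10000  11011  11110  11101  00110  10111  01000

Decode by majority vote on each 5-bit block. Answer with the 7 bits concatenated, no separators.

0111010

Block 1 (10000): 1 one → 0
Block 2 (11011): 4 ones → 1
Block 3 (11110): 4 ones → 1
Block 4 (11101): 4 ones → 1
Block 5 (00110): 2 ones → 0
Block 6 (10111): 4 ones → 1
Block 7 (01000): 1 one → 0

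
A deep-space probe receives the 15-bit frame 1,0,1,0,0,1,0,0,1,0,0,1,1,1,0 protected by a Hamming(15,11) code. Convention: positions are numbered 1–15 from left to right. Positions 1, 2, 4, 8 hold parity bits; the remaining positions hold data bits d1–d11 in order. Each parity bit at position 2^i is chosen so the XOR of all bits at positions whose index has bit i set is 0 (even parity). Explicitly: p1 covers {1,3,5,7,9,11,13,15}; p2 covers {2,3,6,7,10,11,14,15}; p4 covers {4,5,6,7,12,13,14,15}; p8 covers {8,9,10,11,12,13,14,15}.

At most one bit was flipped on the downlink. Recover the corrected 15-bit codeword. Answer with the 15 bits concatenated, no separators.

s1 (pos 1,3,5,7,9,11,13,15): 1⊕1⊕0⊕0⊕1⊕0⊕1⊕0 = 0
s2 (pos 2,3,6,7,10,11,14,15): 0⊕1⊕1⊕0⊕0⊕0⊕1⊕0 = 1
s4 (pos 4,5,6,7,12,13,14,15): 0⊕0⊕1⊕0⊕1⊕1⊕1⊕0 = 0
s8 (pos 8,9,10,11,12,13,14,15): 0⊕1⊕0⊕0⊕1⊕1⊕1⊕0 = 0
Syndrome s8…s1 = 0010 → error at position 2.
Flip position 2: 101001001001110 → 111001001001110

111001001001110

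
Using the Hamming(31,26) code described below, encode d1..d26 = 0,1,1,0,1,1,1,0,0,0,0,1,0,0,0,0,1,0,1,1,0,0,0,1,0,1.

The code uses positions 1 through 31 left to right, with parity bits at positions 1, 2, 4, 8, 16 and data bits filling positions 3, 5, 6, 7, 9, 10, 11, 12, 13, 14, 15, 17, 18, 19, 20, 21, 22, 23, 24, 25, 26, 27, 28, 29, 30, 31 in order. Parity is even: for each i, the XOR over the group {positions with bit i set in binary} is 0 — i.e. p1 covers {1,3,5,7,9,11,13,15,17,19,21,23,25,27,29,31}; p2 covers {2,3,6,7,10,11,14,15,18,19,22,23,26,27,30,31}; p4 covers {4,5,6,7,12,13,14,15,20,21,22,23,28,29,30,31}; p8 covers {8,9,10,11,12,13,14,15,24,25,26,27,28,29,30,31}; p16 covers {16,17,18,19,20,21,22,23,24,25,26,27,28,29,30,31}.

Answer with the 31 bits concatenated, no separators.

Place data at non-parity positions: p1 p2 0 p4 1 1 0 p8 1 1 1 0 0 0 0 p16 1 0 0 0 0 1 0 1 1 0 0 0 1 0 1
p1 (pos 1,3,5,7,9,11,13,15,17,19,21,23,25,27,29,31): XOR of data positions = 0⊕1⊕0⊕1⊕1⊕0⊕0⊕1⊕0⊕0⊕0⊕1⊕0⊕1⊕1 = 1
p2 (pos 2,3,6,7,10,11,14,15,18,19,22,23,26,27,30,31): XOR of data positions = 0⊕1⊕0⊕1⊕1⊕0⊕0⊕0⊕0⊕1⊕0⊕0⊕0⊕0⊕1 = 1
p4 (pos 4,5,6,7,12,13,14,15,20,21,22,23,28,29,30,31): XOR of data positions = 1⊕1⊕0⊕0⊕0⊕0⊕0⊕0⊕0⊕1⊕0⊕0⊕1⊕0⊕1 = 1
p8 (pos 8,9,10,11,12,13,14,15,24,25,26,27,28,29,30,31): XOR of data positions = 1⊕1⊕1⊕0⊕0⊕0⊕0⊕1⊕1⊕0⊕0⊕0⊕1⊕0⊕1 = 1
p16 (pos 16,17,18,19,20,21,22,23,24,25,26,27,28,29,30,31): XOR of data positions = 1⊕0⊕0⊕0⊕0⊕1⊕0⊕1⊕1⊕0⊕0⊕0⊕1⊕0⊕1 = 0
Codeword: 1101110111100000100001011000101

1101110111100000100001011000101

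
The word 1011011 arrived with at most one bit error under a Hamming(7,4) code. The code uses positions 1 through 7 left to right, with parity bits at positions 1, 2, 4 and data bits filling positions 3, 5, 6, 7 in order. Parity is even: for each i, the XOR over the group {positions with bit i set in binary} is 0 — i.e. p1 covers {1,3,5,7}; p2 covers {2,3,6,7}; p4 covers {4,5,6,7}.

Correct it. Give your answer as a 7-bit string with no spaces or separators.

1011010

s1 (pos 1,3,5,7): 1⊕1⊕0⊕1 = 1
s2 (pos 2,3,6,7): 0⊕1⊕1⊕1 = 1
s4 (pos 4,5,6,7): 1⊕0⊕1⊕1 = 1
Syndrome s4…s1 = 111 → error at position 7.
Flip position 7: 1011011 → 1011010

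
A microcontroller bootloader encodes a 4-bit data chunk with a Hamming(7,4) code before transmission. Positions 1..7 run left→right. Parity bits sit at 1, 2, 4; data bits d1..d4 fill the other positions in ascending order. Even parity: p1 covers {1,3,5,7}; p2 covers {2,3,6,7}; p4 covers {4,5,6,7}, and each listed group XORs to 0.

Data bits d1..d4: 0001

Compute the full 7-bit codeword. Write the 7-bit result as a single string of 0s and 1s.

1101001

Place data at non-parity positions: p1 p2 0 p4 0 0 1
p1 (pos 1,3,5,7): XOR of data positions = 0⊕0⊕1 = 1
p2 (pos 2,3,6,7): XOR of data positions = 0⊕0⊕1 = 1
p4 (pos 4,5,6,7): XOR of data positions = 0⊕0⊕1 = 1
Codeword: 1101001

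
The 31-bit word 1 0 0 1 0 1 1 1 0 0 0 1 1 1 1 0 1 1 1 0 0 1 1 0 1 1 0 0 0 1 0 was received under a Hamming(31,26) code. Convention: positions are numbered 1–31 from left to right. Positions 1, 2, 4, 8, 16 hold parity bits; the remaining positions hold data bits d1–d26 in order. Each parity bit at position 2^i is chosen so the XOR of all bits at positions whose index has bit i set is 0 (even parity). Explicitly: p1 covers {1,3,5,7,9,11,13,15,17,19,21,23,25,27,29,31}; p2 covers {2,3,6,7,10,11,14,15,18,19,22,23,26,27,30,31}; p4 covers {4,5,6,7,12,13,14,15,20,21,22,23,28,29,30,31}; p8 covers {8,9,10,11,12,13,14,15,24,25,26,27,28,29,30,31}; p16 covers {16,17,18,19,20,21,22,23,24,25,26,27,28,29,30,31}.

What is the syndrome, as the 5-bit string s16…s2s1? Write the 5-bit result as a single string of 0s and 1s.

s1 (pos 1,3,5,7,9,11,13,15,17,19,21,23,25,27,29,31): 1⊕0⊕0⊕1⊕0⊕0⊕1⊕1⊕1⊕1⊕0⊕1⊕1⊕0⊕0⊕0 = 0
s2 (pos 2,3,6,7,10,11,14,15,18,19,22,23,26,27,30,31): 0⊕0⊕1⊕1⊕0⊕0⊕1⊕1⊕1⊕1⊕1⊕1⊕1⊕0⊕1⊕0 = 0
s4 (pos 4,5,6,7,12,13,14,15,20,21,22,23,28,29,30,31): 1⊕0⊕1⊕1⊕1⊕1⊕1⊕1⊕0⊕0⊕1⊕1⊕0⊕0⊕1⊕0 = 0
s8 (pos 8,9,10,11,12,13,14,15,24,25,26,27,28,29,30,31): 1⊕0⊕0⊕0⊕1⊕1⊕1⊕1⊕0⊕1⊕1⊕0⊕0⊕0⊕1⊕0 = 0
s16 (pos 16,17,18,19,20,21,22,23,24,25,26,27,28,29,30,31): 0⊕1⊕1⊕1⊕0⊕0⊕1⊕1⊕0⊕1⊕1⊕0⊕0⊕0⊕1⊕0 = 0
Syndrome s16…s1 = 00000 → no error.

00000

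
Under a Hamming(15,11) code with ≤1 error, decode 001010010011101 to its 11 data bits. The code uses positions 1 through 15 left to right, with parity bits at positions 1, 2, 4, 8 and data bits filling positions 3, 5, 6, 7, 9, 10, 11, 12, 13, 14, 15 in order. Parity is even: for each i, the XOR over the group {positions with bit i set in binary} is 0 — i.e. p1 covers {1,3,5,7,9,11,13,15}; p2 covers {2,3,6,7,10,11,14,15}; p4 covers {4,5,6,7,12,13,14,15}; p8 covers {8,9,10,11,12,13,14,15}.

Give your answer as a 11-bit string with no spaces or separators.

11000001101

s1 (pos 1,3,5,7,9,11,13,15): 0⊕1⊕1⊕0⊕0⊕1⊕1⊕1 = 1
s2 (pos 2,3,6,7,10,11,14,15): 0⊕1⊕0⊕0⊕0⊕1⊕0⊕1 = 1
s4 (pos 4,5,6,7,12,13,14,15): 0⊕1⊕0⊕0⊕1⊕1⊕0⊕1 = 0
s8 (pos 8,9,10,11,12,13,14,15): 1⊕0⊕0⊕1⊕1⊕1⊕0⊕1 = 1
Syndrome s8…s1 = 1011 → error at position 11.
Flip position 11: 001010010011101 → 001010010001101
Read data bits from positions 3,5,6,7,9,10,11,12,13,14,15: 11000001101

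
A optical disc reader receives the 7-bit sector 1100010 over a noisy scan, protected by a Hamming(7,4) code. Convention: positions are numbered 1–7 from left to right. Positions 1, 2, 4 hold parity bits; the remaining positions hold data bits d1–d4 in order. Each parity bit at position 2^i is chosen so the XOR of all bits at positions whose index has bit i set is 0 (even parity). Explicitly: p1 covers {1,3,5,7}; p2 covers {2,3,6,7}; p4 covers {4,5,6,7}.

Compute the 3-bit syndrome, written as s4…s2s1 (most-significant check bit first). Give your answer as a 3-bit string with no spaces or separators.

s1 (pos 1,3,5,7): 1⊕0⊕0⊕0 = 1
s2 (pos 2,3,6,7): 1⊕0⊕1⊕0 = 0
s4 (pos 4,5,6,7): 0⊕0⊕1⊕0 = 1
Syndrome s4…s1 = 101 → error at position 5.

101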